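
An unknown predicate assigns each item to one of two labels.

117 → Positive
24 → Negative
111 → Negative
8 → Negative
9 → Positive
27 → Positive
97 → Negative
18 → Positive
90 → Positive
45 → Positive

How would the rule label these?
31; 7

Negative, Negative

Rule: multiple of 9. This holds for each 'Positive' example and fails for each 'Negative' one.
Negative: 31, since 31 = 9·3 + 4.
Negative: 7, since 7 = 9·0 + 7.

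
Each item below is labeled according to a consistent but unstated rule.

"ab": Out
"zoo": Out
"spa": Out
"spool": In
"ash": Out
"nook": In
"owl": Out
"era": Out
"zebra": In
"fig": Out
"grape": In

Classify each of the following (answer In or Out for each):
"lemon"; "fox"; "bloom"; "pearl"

In, Out, In, In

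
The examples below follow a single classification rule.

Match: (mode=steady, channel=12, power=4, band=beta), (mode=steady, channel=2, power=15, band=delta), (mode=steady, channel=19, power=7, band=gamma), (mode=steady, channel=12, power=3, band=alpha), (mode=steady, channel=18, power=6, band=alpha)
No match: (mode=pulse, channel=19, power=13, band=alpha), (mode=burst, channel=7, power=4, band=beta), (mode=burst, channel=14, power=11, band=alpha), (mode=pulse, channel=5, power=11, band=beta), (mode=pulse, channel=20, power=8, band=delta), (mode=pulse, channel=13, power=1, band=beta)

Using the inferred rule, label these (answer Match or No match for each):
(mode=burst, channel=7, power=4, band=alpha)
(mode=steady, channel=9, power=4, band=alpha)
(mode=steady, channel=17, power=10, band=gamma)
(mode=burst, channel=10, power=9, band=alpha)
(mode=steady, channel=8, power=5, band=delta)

A rule that fits every label: mode is steady — true of each 'Match' example, false of each 'No match' one.
(mode=burst, channel=7, power=4, band=alpha) → mode is burst → No match.
(mode=steady, channel=9, power=4, band=alpha) → mode is steady → Match.
(mode=steady, channel=17, power=10, band=gamma) → mode is steady → Match.
(mode=burst, channel=10, power=9, band=alpha) → mode is burst → No match.
(mode=steady, channel=8, power=5, band=delta) → mode is steady → Match.

No match, Match, Match, No match, Match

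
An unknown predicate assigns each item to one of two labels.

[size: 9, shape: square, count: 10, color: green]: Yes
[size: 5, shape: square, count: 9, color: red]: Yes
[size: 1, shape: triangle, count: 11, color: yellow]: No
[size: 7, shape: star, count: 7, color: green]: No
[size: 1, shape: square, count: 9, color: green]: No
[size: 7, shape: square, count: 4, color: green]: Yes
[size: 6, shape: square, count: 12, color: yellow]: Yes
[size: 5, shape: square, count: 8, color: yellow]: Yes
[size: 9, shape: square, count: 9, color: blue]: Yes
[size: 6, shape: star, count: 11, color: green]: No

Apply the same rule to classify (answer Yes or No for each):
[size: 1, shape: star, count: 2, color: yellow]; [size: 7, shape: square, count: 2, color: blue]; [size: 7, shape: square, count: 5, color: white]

No, Yes, Yes

The simplest hypothesis consistent with all the labels is: shape is square AND size ≥ 5.
[size: 1, shape: star, count: 2, color: yellow]: No (shape is star, size = 1). [size: 7, shape: square, count: 2, color: blue]: Yes (shape is square, size = 7). [size: 7, shape: square, count: 5, color: white]: Yes (shape is square, size = 7).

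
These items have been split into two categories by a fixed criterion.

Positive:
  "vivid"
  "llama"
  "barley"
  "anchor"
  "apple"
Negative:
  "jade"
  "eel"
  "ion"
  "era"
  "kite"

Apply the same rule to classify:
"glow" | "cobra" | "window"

Negative, Positive, Positive

The rule appears to be: length ≥ 5.
"glow" → length 4 → Negative.
"cobra" → length 5 → Positive.
"window" → length 6 → Positive.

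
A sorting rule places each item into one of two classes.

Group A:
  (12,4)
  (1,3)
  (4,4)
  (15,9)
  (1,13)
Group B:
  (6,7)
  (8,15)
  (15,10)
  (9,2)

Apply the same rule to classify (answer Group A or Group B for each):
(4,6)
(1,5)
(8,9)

The rule appears to be: sum is even.
Group A: (4,6), since 4+6 = 10.
Group A: (1,5), since 1+5 = 6.
Group B: (8,9), since 8+9 = 17.

Group A, Group A, Group B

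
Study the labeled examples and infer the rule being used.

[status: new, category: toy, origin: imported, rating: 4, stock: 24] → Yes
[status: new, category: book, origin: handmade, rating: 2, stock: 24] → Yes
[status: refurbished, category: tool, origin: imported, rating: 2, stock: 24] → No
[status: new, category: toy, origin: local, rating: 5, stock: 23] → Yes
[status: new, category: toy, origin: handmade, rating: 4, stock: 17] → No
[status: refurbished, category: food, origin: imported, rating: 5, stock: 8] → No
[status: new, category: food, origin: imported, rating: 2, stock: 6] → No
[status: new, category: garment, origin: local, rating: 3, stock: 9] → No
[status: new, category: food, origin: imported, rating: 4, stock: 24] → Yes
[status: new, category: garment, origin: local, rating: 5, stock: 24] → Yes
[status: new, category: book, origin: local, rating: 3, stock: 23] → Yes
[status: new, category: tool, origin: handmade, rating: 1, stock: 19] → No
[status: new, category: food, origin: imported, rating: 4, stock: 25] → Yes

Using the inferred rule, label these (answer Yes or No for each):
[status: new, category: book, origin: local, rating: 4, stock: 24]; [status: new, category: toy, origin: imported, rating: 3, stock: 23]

The classifier is using: status is new AND stock ≥ 23.
[status: new, category: book, origin: local, rating: 4, stock: 24] → status is new, stock = 24 → Yes.
[status: new, category: toy, origin: imported, rating: 3, stock: 23] → status is new, stock = 23 → Yes.

Yes, Yes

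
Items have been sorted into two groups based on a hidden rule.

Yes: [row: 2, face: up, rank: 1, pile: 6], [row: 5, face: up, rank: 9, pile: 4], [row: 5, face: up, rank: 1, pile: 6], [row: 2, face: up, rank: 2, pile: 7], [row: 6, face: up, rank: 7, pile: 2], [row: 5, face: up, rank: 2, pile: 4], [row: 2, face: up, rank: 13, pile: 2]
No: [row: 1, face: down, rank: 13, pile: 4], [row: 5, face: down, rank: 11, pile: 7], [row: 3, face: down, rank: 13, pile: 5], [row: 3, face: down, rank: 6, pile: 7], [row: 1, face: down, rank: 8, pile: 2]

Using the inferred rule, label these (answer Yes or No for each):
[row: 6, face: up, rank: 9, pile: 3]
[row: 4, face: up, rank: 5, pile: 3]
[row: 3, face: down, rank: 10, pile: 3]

The distinguishing property — face is up — holds for all the 'Yes' cases and none of the 'No' cases.
[row: 6, face: up, rank: 9, pile: 3]: face is up — passes, so Yes.
[row: 4, face: up, rank: 5, pile: 3]: face is up — passes, so Yes.
[row: 3, face: down, rank: 10, pile: 3]: face is down — doesn't match, so No.

Yes, Yes, No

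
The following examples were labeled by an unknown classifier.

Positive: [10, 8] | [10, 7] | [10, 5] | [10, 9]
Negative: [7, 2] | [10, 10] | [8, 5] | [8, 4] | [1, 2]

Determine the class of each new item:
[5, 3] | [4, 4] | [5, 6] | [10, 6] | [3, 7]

Negative, Negative, Negative, Positive, Negative

Rule: first > second AND sum ≥ 15. This holds for each 'Positive' example and fails for each 'Negative' one.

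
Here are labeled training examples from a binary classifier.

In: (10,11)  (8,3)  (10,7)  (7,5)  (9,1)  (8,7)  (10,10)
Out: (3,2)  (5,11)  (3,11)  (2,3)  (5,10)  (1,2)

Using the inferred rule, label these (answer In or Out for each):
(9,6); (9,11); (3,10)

'In' ⟺ first ≥ 7.
In: (9,6), since first 9.
In: (9,11), since first 9.
Out: (3,10), since first 3.

In, In, Out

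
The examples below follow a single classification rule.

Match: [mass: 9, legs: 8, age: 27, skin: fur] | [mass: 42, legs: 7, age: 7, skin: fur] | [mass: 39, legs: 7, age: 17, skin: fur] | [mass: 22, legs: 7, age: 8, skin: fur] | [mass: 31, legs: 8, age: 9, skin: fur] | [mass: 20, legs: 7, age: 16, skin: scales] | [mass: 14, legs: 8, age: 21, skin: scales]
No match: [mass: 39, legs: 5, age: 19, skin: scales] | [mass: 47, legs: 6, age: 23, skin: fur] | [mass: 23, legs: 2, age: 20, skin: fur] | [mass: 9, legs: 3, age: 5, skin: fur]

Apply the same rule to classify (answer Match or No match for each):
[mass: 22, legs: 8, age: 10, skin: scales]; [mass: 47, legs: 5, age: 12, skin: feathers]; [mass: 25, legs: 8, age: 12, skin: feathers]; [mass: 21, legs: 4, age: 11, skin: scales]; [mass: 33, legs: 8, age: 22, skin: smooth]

'Match' ⟺ legs ≥ 7.
[mass: 22, legs: 8, age: 10, skin: scales]: Match (legs = 8).
[mass: 47, legs: 5, age: 12, skin: feathers]: No match (legs = 5).
[mass: 25, legs: 8, age: 12, skin: feathers]: Match (legs = 8).
[mass: 21, legs: 4, age: 11, skin: scales]: No match (legs = 4).
[mass: 33, legs: 8, age: 22, skin: smooth]: Match (legs = 8).

Match, No match, Match, No match, Match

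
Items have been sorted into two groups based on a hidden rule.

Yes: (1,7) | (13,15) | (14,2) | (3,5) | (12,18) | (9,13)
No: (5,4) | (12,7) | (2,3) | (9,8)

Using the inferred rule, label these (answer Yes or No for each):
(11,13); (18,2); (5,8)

Yes, Yes, No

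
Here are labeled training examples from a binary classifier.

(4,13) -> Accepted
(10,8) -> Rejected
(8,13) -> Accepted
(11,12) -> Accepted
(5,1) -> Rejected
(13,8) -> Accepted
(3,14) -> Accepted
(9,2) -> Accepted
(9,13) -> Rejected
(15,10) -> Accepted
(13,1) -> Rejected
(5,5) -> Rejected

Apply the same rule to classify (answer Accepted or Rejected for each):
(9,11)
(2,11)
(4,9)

Rejected, Accepted, Accepted

The simplest hypothesis consistent with all the labels is: sum is odd.
(9,11): Rejected (9+11 = 20).
(2,11): Accepted (2+11 = 13).
(4,9): Accepted (4+9 = 13).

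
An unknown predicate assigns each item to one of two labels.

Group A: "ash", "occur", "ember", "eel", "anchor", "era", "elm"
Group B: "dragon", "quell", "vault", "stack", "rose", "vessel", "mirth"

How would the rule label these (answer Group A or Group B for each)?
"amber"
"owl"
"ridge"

The pattern is that an item is 'Group A' exactly when: starts with a vowel.
"amber": starts with 'a', fits → Group A.
"owl": starts with 'o', fits → Group A.
"ridge": starts with 'r', fails the rule → Group B.

Group A, Group A, Group B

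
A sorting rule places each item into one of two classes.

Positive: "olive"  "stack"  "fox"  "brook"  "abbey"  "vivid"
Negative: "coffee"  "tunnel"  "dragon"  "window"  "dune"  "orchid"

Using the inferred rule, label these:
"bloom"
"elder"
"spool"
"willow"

Positive, Positive, Positive, Negative

'Positive' ⟺ odd length.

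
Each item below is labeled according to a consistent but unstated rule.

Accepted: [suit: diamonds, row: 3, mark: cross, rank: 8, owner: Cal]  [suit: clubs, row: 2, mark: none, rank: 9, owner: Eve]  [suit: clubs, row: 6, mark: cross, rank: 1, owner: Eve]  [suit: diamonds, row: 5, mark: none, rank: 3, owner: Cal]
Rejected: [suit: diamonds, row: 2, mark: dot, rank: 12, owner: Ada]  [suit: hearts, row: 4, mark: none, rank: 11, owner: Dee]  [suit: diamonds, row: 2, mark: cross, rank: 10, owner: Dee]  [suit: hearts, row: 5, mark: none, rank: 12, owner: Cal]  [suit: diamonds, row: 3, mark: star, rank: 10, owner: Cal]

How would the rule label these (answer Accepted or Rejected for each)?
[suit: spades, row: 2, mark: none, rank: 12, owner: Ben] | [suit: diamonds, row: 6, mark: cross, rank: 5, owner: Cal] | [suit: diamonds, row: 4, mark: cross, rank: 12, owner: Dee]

Rejected, Accepted, Rejected

The classifier is using: rank ≤ 9.
[suit: spades, row: 2, mark: none, rank: 12, owner: Ben] → rank = 12 → Rejected.
[suit: diamonds, row: 6, mark: cross, rank: 5, owner: Cal] → rank = 5 → Accepted.
[suit: diamonds, row: 4, mark: cross, rank: 12, owner: Dee] → rank = 12 → Rejected.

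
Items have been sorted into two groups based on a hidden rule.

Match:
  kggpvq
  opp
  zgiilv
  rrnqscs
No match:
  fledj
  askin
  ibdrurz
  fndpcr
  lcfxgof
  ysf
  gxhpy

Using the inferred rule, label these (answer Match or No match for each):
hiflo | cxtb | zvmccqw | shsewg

No match, No match, Match, No match

The classifier is using: has a double letter.
hiflo: no doubled letter — fails this test, so No match. cxtb: no doubled letter — fails this test, so No match. zvmccqw: 'cc' doubled — meets the rule, so Match. shsewg: no doubled letter — fails this test, so No match.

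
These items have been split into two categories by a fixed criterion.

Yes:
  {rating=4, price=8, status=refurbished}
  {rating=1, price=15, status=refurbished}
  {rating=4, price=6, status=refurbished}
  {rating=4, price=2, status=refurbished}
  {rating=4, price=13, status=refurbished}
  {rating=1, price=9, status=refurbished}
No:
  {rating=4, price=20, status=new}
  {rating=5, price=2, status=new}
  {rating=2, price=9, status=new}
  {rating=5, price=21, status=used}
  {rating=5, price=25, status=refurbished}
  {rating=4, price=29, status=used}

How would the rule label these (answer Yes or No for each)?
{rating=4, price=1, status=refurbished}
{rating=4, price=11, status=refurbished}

Every 'Yes' example satisfies: status is refurbished AND price ≤ 15. None of the 'No' examples do.
{rating=4, price=1, status=refurbished} → status is refurbished, price = 1 → Yes.
{rating=4, price=11, status=refurbished} → status is refurbished, price = 11 → Yes.

Yes, Yes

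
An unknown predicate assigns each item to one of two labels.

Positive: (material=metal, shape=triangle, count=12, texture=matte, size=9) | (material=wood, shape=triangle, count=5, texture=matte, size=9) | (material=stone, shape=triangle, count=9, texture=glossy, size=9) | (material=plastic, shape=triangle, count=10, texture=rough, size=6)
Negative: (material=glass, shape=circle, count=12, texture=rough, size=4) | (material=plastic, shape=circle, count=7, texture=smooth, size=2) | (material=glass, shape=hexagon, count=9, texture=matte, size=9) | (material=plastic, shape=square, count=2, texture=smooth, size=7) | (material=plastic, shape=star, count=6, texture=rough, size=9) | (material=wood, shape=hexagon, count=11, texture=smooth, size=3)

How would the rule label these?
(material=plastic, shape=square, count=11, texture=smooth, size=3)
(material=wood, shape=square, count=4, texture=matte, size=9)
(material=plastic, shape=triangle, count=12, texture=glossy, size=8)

Negative, Negative, Positive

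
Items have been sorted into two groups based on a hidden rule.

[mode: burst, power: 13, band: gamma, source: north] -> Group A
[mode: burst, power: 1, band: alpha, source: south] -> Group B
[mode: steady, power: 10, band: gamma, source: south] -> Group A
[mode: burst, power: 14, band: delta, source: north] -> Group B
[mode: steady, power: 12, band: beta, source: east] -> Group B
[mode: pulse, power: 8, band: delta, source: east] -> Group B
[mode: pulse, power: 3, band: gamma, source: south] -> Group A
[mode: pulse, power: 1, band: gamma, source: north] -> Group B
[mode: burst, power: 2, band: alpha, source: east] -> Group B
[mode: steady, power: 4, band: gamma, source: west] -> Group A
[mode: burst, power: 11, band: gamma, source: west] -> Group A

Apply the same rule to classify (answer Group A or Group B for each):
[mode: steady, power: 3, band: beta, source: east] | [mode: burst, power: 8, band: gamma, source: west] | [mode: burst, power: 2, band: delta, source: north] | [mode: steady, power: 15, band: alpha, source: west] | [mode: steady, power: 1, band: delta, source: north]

The classifier is using: band is gamma AND power ≥ 2.
[mode: steady, power: 3, band: beta, source: east] — band is beta, power = 3, hence Group B.
[mode: burst, power: 8, band: gamma, source: west] — band is gamma, power = 8, hence Group A.
[mode: burst, power: 2, band: delta, source: north] — band is delta, power = 2, hence Group B.
[mode: steady, power: 15, band: alpha, source: west] — band is alpha, power = 15, hence Group B.
[mode: steady, power: 1, band: delta, source: north] — band is delta, power = 1, hence Group B.

Group B, Group A, Group B, Group B, Group B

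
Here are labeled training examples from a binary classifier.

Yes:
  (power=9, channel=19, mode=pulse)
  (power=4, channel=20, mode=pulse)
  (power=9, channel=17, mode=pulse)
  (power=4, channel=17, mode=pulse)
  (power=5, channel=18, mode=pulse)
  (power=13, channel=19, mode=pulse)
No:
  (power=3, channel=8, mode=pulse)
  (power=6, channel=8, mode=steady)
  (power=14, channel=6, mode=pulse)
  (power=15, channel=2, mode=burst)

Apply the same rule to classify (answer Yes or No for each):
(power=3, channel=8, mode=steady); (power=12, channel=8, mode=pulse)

No, No

The pattern is that an item is 'Yes' exactly when: channel ≥ 17.
(power=3, channel=8, mode=steady) — channel = 8, hence No.
(power=12, channel=8, mode=pulse) — channel = 8, hence No.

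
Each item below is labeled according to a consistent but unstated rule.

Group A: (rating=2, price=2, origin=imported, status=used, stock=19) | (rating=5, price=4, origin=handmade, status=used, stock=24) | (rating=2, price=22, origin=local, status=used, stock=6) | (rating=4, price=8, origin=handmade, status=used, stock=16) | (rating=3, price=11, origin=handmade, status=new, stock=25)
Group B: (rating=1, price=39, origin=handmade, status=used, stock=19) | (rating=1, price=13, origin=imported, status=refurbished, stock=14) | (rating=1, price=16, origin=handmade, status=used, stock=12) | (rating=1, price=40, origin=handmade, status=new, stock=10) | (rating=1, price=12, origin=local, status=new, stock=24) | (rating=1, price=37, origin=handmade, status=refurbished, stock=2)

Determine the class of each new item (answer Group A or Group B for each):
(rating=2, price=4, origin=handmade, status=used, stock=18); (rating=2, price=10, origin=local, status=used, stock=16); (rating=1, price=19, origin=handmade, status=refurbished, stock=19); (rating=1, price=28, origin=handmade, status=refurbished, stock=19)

Group A, Group A, Group B, Group B

The classifier is using: rating ≥ 2.
(rating=2, price=4, origin=handmade, status=used, stock=18) → rating = 2 → Group A. (rating=2, price=10, origin=local, status=used, stock=16) → rating = 2 → Group A. (rating=1, price=19, origin=handmade, status=refurbished, stock=19) → rating = 1 → Group B. (rating=1, price=28, origin=handmade, status=refurbished, stock=19) → rating = 1 → Group B.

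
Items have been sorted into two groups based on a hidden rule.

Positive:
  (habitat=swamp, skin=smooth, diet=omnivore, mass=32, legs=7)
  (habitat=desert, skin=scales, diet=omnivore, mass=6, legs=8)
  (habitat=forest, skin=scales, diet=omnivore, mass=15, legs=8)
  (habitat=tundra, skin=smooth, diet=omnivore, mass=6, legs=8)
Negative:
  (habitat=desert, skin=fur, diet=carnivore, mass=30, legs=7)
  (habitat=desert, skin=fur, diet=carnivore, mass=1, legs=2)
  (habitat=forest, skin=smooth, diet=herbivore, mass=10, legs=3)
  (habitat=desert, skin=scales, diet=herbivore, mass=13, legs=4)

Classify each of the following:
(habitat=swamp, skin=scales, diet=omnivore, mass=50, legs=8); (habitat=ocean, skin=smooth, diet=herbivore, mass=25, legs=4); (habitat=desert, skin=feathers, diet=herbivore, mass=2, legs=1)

The classifier is using: diet is omnivore.
Positive: (habitat=swamp, skin=scales, diet=omnivore, mass=50, legs=8), since diet is omnivore. Negative: (habitat=ocean, skin=smooth, diet=herbivore, mass=25, legs=4), since diet is herbivore. Negative: (habitat=desert, skin=feathers, diet=herbivore, mass=2, legs=1), since diet is herbivore.

Positive, Negative, Negative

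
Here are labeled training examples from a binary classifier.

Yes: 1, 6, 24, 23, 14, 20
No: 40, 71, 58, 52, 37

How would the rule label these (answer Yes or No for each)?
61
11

The distinguishing property — at most 24 — holds for all the 'Yes' cases and none of the 'No' cases.

No, Yes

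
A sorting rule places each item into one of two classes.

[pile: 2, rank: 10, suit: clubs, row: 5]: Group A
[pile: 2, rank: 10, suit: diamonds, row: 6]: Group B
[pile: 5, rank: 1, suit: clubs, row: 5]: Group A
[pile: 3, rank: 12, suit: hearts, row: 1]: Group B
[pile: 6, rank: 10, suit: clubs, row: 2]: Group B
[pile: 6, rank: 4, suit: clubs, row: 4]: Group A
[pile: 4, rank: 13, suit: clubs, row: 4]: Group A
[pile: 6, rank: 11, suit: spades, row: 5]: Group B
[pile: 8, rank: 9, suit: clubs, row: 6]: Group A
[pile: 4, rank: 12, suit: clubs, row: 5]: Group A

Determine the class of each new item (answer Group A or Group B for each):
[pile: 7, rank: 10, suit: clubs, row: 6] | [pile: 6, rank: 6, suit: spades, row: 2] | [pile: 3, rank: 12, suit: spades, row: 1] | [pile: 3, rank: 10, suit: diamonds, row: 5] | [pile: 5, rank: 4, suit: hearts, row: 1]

The pattern is that an item is 'Group A' exactly when: suit is clubs AND row ≥ 4.
[pile: 7, rank: 10, suit: clubs, row: 6]: suit is clubs, row = 6, matches → Group A. [pile: 6, rank: 6, suit: spades, row: 2]: suit is spades, row = 2, fails the rule → Group B. [pile: 3, rank: 12, suit: spades, row: 1]: suit is spades, row = 1, fails the rule → Group B. [pile: 3, rank: 10, suit: diamonds, row: 5]: suit is diamonds, row = 5, fails the rule → Group B. [pile: 5, rank: 4, suit: hearts, row: 1]: suit is hearts, row = 1, fails the rule → Group B.

Group A, Group B, Group B, Group B, Group B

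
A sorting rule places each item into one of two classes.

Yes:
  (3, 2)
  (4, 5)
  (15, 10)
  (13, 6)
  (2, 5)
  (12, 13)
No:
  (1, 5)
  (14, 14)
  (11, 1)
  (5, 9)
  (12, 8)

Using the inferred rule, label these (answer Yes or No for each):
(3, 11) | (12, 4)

No, No

The simplest hypothesis consistent with all the labels is: sum is odd.
No: (3, 11), since 3+11 = 14. No: (12, 4), since 12+4 = 16.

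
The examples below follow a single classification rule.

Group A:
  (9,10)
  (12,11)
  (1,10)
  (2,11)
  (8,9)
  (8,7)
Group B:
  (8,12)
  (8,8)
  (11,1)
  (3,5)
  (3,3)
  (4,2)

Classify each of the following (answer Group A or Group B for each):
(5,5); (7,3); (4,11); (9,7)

The distinguishing property — sum is odd — holds for all the 'Group A' cases and none of the 'Group B' cases.
(5,5) → 5+5 = 10 → Group B. (7,3) → 7+3 = 10 → Group B. (4,11) → 4+11 = 15 → Group A. (9,7) → 9+7 = 16 → Group B.

Group B, Group B, Group A, Group B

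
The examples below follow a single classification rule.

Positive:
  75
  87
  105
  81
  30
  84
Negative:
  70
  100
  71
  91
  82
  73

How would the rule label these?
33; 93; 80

Positive, Positive, Negative

Every 'Positive' example satisfies: multiple of 3. None of the 'Negative' examples do.
33: 33 = 3·11 — satisfies this, so Positive.
93: 93 = 3·31 — satisfies this, so Positive.
80: 80 = 3·26 + 2 — doesn't match, so Negative.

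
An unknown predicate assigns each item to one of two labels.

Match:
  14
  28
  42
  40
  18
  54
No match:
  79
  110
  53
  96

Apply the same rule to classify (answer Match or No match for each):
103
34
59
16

A rule that fits every label: even AND at most 54 — true of each 'Match' example, false of each 'No match' one.

No match, Match, No match, Match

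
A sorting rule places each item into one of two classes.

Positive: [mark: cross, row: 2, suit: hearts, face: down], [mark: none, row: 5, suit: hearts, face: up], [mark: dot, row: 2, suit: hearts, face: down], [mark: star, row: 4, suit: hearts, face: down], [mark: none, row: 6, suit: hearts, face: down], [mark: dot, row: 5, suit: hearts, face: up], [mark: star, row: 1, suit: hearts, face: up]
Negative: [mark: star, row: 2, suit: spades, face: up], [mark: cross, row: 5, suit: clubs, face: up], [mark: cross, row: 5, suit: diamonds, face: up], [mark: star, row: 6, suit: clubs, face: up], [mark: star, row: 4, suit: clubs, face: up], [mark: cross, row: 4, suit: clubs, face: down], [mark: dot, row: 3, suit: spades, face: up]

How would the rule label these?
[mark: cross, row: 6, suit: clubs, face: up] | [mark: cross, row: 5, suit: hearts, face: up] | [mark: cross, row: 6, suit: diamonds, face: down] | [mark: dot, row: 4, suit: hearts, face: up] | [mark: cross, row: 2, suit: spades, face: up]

Comparing the two groups points to one rule — suit is hearts.

Negative, Positive, Negative, Positive, Negative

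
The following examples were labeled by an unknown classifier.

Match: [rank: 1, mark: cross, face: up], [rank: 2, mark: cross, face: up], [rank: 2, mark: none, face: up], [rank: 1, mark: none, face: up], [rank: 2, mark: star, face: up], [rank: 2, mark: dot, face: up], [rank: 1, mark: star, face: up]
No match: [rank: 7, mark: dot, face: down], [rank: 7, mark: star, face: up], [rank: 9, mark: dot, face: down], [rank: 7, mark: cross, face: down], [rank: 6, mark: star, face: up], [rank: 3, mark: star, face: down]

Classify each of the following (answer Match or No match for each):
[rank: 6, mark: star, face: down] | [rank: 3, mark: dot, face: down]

The distinguishing property — rank ≤ 2 — holds for all the 'Match' cases and none of the 'No match' cases.

No match, No match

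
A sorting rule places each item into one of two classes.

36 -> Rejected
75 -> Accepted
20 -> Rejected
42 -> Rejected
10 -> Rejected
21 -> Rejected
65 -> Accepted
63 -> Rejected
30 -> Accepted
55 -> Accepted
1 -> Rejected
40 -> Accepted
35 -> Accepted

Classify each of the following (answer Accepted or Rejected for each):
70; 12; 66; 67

Accepted, Rejected, Rejected, Rejected

The classifier is using: multiple of 5 AND at least 21.
70: Accepted (70 = 5·14, 70 ≥ 21).
12: Rejected (12 = 5·2 + 2, 12 < 21).
66: Rejected (66 = 5·13 + 1, 66 ≥ 21).
67: Rejected (67 = 5·13 + 2, 67 ≥ 21).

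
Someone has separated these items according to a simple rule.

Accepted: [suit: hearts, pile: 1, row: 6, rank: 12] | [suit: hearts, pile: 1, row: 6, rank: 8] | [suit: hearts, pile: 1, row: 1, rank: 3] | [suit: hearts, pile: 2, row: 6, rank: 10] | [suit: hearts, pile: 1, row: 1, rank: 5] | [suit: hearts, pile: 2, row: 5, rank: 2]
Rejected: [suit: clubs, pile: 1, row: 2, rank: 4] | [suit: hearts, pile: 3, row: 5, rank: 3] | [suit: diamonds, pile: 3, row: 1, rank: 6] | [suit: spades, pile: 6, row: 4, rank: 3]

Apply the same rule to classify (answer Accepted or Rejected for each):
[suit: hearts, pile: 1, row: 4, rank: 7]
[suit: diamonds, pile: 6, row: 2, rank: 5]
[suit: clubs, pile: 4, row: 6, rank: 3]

Accepted, Rejected, Rejected

The distinguishing property — suit is hearts AND pile ≤ 2 — holds for all the 'Accepted' cases and none of the 'Rejected' cases.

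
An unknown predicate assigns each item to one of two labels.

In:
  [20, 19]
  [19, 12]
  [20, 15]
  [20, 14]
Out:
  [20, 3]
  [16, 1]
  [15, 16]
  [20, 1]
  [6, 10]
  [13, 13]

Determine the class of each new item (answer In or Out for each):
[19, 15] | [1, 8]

In, Out

The pattern is that an item is 'In' exactly when: first > second AND sum ≥ 26.
[19, 15]: 19 > 15, 19+15 = 34 — meets the rule, so In.
[1, 8]: 1 < 8, 1+8 = 9 — does not pass, so Out.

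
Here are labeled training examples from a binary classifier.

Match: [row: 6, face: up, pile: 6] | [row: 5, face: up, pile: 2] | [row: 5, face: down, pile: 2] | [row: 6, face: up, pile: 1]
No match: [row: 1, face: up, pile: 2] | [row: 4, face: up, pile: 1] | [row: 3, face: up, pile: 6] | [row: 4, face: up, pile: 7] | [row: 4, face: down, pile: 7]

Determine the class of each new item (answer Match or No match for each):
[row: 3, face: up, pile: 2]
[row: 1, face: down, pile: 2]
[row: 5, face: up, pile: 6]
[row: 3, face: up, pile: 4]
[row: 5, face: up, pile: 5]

No match, No match, Match, No match, Match

The common property of the 'Match' items is: row ≥ 5. No 'No match' item has it.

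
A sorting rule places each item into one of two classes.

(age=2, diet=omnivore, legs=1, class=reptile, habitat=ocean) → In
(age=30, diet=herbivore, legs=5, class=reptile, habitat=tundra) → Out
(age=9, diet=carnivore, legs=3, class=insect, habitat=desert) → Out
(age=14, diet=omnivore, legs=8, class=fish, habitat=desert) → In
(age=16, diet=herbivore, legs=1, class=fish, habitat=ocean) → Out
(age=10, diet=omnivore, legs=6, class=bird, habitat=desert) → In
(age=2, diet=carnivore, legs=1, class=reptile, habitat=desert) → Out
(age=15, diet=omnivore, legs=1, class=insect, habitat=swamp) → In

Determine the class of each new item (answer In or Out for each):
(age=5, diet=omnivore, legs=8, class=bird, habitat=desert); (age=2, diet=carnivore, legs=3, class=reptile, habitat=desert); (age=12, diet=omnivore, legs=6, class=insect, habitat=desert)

The simplest hypothesis consistent with all the labels is: diet is omnivore.
(age=5, diet=omnivore, legs=8, class=bird, habitat=desert): diet is omnivore — qualifies, so In.
(age=2, diet=carnivore, legs=3, class=reptile, habitat=desert): diet is carnivore — doesn't match, so Out.
(age=12, diet=omnivore, legs=6, class=insect, habitat=desert): diet is omnivore — qualifies, so In.

In, Out, In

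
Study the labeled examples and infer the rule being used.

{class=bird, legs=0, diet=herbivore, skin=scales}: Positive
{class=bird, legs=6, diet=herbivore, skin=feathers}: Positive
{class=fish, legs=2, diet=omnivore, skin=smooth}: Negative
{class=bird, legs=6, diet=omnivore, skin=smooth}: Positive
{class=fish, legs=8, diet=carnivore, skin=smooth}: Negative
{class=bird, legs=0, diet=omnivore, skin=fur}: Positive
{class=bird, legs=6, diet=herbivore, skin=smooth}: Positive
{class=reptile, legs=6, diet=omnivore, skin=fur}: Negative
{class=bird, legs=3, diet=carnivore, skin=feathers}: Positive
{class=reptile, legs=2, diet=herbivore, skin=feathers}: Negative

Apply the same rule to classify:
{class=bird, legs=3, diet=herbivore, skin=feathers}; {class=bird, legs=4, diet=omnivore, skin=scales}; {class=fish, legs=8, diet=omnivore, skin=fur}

Positive, Positive, Negative

All 'Positive' examples share one property — class is bird — and every 'Negative' example lacks it.
{class=bird, legs=3, diet=herbivore, skin=feathers}: Positive (class is bird).
{class=bird, legs=4, diet=omnivore, skin=scales}: Positive (class is bird).
{class=fish, legs=8, diet=omnivore, skin=fur}: Negative (class is fish).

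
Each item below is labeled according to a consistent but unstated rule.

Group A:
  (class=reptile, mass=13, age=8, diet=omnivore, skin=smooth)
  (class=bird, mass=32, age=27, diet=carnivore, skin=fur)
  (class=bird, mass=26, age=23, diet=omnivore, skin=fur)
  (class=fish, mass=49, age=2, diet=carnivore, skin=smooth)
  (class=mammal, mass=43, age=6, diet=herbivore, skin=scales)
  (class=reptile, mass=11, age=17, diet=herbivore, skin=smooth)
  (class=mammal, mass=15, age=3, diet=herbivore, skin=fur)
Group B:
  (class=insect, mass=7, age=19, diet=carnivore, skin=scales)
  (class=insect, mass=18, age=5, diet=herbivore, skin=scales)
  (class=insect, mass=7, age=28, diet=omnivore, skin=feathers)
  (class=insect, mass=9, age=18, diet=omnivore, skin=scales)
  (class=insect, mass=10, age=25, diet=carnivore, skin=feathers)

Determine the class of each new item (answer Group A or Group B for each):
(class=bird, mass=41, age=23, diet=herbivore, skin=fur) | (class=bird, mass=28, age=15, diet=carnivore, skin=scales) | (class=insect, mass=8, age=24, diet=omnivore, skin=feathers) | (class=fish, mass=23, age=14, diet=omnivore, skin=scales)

A rule that fits every label: class is not insect — true of each 'Group A' example, false of each 'Group B' one.
(class=bird, mass=41, age=23, diet=herbivore, skin=fur): class is bird, meets the rule → Group A. (class=bird, mass=28, age=15, diet=carnivore, skin=scales): class is bird, meets the rule → Group A. (class=insect, mass=8, age=24, diet=omnivore, skin=feathers): class is insect, doesn't qualify → Group B. (class=fish, mass=23, age=14, diet=omnivore, skin=scales): class is fish, meets the rule → Group A.

Group A, Group A, Group B, Group A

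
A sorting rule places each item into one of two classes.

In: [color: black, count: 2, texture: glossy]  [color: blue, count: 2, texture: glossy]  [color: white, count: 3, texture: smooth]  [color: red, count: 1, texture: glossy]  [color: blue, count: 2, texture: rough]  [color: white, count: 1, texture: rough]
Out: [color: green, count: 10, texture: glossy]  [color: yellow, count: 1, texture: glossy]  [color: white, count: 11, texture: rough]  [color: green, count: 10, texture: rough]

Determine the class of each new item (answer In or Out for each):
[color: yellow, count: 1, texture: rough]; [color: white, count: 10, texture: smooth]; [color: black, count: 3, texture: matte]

All 'In' examples share one property — color is not yellow AND count ≤ 3 — and every 'Out' example lacks it.
[color: yellow, count: 1, texture: rough]: color is yellow, count = 1 — does not pass, so Out.
[color: white, count: 10, texture: smooth]: color is white, count = 10 — does not pass, so Out.
[color: black, count: 3, texture: matte]: color is black, count = 3 — checks out, so In.

Out, Out, In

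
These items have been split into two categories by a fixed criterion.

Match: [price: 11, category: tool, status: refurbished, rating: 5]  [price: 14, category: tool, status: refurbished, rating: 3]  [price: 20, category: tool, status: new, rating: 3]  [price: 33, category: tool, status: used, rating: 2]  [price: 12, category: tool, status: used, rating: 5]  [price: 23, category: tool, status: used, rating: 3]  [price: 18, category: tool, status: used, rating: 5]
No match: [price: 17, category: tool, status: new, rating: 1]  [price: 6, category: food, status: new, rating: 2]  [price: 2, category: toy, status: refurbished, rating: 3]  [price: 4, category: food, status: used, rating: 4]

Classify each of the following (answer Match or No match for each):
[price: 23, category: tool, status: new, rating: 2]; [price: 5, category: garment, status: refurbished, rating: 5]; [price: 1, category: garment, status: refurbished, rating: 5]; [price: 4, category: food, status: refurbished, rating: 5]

Every 'Match' example satisfies: category is tool AND rating ≥ 2. None of the 'No match' examples do.
Match: [price: 23, category: tool, status: new, rating: 2], since category is tool, rating = 2.
No match: [price: 5, category: garment, status: refurbished, rating: 5], since category is garment, rating = 5.
No match: [price: 1, category: garment, status: refurbished, rating: 5], since category is garment, rating = 5.
No match: [price: 4, category: food, status: refurbished, rating: 5], since category is food, rating = 5.

Match, No match, No match, No match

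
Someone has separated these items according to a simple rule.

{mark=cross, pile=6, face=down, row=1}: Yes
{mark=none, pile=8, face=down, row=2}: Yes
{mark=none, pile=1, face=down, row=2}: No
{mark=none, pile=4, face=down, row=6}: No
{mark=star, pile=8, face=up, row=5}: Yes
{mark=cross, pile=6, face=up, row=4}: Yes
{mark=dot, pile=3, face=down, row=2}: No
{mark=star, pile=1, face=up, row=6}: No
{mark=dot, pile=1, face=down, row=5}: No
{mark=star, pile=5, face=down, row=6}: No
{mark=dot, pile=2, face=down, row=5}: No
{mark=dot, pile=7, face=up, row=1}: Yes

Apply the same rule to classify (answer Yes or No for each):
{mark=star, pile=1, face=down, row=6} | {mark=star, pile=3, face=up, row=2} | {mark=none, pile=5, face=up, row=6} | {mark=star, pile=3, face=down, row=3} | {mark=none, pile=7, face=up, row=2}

One predicate separates the groups cleanly: pile ≥ 6.
{mark=star, pile=1, face=down, row=6}: pile = 1 — doesn't qualify, so No. {mark=star, pile=3, face=up, row=2}: pile = 3 — doesn't qualify, so No. {mark=none, pile=5, face=up, row=6}: pile = 5 — doesn't qualify, so No. {mark=star, pile=3, face=down, row=3}: pile = 3 — doesn't qualify, so No. {mark=none, pile=7, face=up, row=2}: pile = 7 — meets the rule, so Yes.

No, No, No, No, Yes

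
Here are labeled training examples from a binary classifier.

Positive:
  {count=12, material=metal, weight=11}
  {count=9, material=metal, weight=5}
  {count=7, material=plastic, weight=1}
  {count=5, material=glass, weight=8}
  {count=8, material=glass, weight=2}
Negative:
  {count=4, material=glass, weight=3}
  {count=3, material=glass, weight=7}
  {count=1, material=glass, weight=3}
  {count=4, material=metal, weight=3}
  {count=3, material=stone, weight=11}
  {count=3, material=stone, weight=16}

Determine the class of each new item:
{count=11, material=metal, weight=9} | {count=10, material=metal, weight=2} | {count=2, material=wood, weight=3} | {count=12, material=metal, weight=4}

The distinguishing property — count ≥ 5 — holds for all the 'Positive' cases and none of the 'Negative' cases.
Positive: {count=11, material=metal, weight=9}, since count = 11.
Positive: {count=10, material=metal, weight=2}, since count = 10.
Negative: {count=2, material=wood, weight=3}, since count = 2.
Positive: {count=12, material=metal, weight=4}, since count = 12.

Positive, Positive, Negative, Positive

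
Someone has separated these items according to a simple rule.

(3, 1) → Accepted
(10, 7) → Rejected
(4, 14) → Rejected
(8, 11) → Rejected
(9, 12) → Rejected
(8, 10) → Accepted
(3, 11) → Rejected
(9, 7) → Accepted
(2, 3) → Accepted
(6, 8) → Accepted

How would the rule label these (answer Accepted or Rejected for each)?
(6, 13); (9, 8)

Rejected, Accepted

All 'Accepted' examples share one property — |first − second| ≤ 2 — and every 'Rejected' example lacks it.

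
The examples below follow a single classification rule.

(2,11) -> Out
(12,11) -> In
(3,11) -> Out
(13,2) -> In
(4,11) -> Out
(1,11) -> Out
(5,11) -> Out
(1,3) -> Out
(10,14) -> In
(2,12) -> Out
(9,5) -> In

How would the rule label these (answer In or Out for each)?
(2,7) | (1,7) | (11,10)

The classifier is using: first ≥ 9.

Out, Out, In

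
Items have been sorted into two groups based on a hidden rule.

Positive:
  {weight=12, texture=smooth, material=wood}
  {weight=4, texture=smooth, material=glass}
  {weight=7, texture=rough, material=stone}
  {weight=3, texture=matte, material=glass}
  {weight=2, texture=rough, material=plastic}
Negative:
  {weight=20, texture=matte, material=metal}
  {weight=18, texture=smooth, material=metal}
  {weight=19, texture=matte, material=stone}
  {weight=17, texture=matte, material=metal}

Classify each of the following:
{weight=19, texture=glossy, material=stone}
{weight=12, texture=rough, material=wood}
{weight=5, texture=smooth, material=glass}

Negative, Positive, Positive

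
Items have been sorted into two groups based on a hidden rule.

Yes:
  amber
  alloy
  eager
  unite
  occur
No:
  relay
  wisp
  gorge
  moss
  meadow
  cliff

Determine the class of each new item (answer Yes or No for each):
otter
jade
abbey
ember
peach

Yes, No, Yes, Yes, No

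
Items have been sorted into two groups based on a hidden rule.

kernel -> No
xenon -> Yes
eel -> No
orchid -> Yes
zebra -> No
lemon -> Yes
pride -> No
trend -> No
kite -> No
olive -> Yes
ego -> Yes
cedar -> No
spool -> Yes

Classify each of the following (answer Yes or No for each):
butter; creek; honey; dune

No, No, Yes, No

Comparing the two groups points to one rule — contains 'o'.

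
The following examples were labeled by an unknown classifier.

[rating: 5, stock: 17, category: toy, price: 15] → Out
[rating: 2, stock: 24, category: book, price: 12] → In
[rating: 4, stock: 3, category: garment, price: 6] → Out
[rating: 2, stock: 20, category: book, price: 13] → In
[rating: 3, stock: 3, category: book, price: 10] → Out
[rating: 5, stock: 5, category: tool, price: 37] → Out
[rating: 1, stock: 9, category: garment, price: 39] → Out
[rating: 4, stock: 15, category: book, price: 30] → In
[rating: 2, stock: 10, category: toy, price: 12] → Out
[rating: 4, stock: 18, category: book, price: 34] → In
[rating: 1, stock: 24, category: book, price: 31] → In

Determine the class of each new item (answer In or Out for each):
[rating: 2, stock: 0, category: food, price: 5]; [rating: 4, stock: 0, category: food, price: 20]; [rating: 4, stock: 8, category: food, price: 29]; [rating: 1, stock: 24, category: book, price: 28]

Rule: category is book AND stock ≥ 5. This holds for each 'In' example and fails for each 'Out' one.
[rating: 2, stock: 0, category: food, price: 5]: category is food, stock = 0 — fails this test, so Out.
[rating: 4, stock: 0, category: food, price: 20]: category is food, stock = 0 — fails this test, so Out.
[rating: 4, stock: 8, category: food, price: 29]: category is food, stock = 8 — fails this test, so Out.
[rating: 1, stock: 24, category: book, price: 28]: category is book, stock = 24 — meets the rule, so In.

Out, Out, Out, In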